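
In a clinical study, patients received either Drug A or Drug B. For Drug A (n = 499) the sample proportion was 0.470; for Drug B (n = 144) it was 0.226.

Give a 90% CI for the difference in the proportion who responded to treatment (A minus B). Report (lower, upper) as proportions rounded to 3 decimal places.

(0.176, 0.312)

SE₁ = √(p̂₁(1−p̂₁)/n₁) = √(0.4700·0.5300/499) = 0.02234; SE₂ = √(0.2260·0.7740/144) = 0.03485.
Independent samples: SE of the difference = √(SE₁² + SE₂²) = √(0.0004990756 + 0.0012145225) = 0.04140.
z* for 90% confidence is 1.645, so the margin of error is 1.645 × 0.04140 = 0.06810.
Point estimate p̂₁ − p̂₂ = 0.4700 − 0.2260 = 0.2440.
0.2440 ± 0.06810 → (0.176, 0.312).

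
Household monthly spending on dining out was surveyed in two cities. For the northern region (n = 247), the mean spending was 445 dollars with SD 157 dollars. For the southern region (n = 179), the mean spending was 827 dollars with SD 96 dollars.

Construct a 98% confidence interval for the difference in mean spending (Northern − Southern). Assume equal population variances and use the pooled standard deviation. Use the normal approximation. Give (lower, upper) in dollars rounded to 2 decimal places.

Pooled variance s_p² = [246·157² + 178·96²] / (247+179−2) = 18170.0519, so s_p = 134.7963.
SE_diff = s_p·√(1/n₁ + 1/n₂) = 134.7963·√(1/247 + 1/179) = 13.2315.
z* = 2.326; margin = 2.326 × 13.2315 = 30.7765.
Difference = 445 − 827 = -382.0000.
-382.0000 ± 30.7765 → (-412.78, -351.22).

(-412.78, -351.22)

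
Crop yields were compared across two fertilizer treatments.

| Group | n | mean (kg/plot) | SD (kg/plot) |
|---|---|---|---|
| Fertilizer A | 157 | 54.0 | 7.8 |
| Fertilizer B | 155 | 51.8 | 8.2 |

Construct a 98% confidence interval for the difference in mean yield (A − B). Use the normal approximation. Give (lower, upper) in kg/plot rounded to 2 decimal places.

(0.09, 4.31)

Standard errors of each mean: 7.8/√157 = 0.6225 and 8.2/√155 = 0.6586.
SE(x̄₁ − x̄₂) = √(0.6225² + 0.6586²) = 0.9062 for independent samples with unequal variances.
With z* = 2.326, the margin is 2.326 × 0.9062 = 2.1078.
x̄₁ − x̄₂ = 54.0 − 51.8 = 2.2000; the interval is 2.2000 ± 2.1078 = (0.09, 4.31).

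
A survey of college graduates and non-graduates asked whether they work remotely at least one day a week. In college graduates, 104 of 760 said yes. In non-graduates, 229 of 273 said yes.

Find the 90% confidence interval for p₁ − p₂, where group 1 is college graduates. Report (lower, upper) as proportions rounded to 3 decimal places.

First, p̂₁ = 104/760 = 0.1368; p̂₂ = 229/273 = 0.8388.
The two standard errors are √(0.1368×0.8632/760) = 0.01246 and √(0.8388×0.1612/273) = 0.02226.
Because the samples are independent, SE_diff = √(0.01246² + 0.02226²) = 0.02551.
Using z* = 1.645 for 90%, ME = 1.645 × 0.02551 = 0.04196.
p̂₁ − p̂₂ = -0.7020; interval -0.7020 ± 0.04196 gives (-0.744, -0.660).

(-0.744, -0.660)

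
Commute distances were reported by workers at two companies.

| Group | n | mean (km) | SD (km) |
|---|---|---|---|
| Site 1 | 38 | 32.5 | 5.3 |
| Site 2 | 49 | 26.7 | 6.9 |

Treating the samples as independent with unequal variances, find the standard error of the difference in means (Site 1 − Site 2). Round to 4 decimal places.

1.3080

SE₁ = s₁/√n₁ = 5.3/√38 = 0.8598; SE₂ = 6.9/√49 = 0.9857.
Independent samples, unequal variances: SE_diff = √(SE₁² + SE₂²) = √(0.73925604 + 0.97160449) = 1.3080.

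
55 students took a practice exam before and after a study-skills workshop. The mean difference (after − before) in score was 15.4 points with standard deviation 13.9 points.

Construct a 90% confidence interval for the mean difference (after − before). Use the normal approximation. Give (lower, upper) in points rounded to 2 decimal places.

This is a matched-pairs design, so SE = s_d/√n = 13.9/√55 = 1.8743.
Margin = 1.645 × 1.8743 = 3.0832; the interval is 15.4 ± 3.0832 = (12.32, 18.48).

(12.32, 18.48)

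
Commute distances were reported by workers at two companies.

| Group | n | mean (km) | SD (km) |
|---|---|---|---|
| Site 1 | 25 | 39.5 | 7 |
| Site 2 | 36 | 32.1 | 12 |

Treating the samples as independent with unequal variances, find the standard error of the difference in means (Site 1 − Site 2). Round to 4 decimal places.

2.4413

SE₁ = s₁/√n₁ = 7/√25 = 1.4000; SE₂ = 12/√36 = 2.0000.
Independent samples, unequal variances: SE_diff = √(SE₁² + SE₂²) = √(1.96 + 4.0) = 2.4413.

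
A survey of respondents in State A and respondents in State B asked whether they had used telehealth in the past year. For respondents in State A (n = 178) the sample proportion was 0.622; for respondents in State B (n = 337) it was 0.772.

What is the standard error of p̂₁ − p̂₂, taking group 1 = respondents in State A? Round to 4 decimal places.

Each SE is √(p̂(1−p̂)/n): √(0.6220·0.3780/178) = 0.03634 and √(0.7720·0.2280/337) = 0.02285.
SE(p̂₁ − p̂₂) = √(SE₁² + SE₂²) = √(0.0013205956 + 0.0005221225) = 0.04293, since the two samples are independent.

0.0429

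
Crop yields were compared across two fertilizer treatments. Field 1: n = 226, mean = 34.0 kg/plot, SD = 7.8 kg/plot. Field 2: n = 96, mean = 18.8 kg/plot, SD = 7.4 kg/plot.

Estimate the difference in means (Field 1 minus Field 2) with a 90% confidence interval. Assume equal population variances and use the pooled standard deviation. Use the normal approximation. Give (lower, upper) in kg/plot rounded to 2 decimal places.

s_p = √[((n₁−1)s₁² + (n₂−1)s₂²)/(n₁+n₂−2)] = √[(225·7.8² + 95·7.4²)/320] = 7.6834.
SE = 7.6834·√(1/226 + 1/96) = 0.9360.
With z* = 1.645, margin = 1.645 × 0.9360 = 1.5397.
x̄₁ − x̄₂ = 34.0 − 18.8 = 15.2000; interval 15.2000 ± 1.5397 = (13.66, 16.74).

(13.66, 16.74)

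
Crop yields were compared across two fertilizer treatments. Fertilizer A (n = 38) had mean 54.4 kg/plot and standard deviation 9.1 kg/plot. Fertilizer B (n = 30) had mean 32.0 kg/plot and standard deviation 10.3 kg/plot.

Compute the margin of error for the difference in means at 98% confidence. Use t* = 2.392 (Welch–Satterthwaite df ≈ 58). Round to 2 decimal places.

5.72

SE₁ = s₁/√n₁ = 9.1/√38 = 1.4762; SE₂ = 10.3/√30 = 1.8805.
Independent samples, unequal variances: SE_diff = √(SE₁² + SE₂²) = √(2.17916644 + 3.53628025) = 2.3907.
t* = 2.392, so margin of error = 2.392 × 2.3907 = 5.7186.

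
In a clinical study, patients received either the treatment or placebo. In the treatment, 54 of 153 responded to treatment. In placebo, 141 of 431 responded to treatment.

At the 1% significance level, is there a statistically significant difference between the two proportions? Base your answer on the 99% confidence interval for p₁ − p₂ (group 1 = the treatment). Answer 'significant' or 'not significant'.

First, p̂₁ = 54/153 = 0.3529; p̂₂ = 141/431 = 0.3271.
The two standard errors are √(0.3529×0.6471/153) = 0.03863 and √(0.3271×0.6729/431) = 0.02260.
Because the samples are independent, SE_diff = √(0.03863² + 0.02260²) = 0.04476.
Using z* = 2.576 for 99%, ME = 2.576 × 0.04476 = 0.11530.
p̂₁ − p̂₂ = 0.0258; interval 0.0258 ± 0.11530 gives (-0.08950, 0.14110).
The interval (-0.08950, 0.14110) contains 0, so the difference is not significant.

not significant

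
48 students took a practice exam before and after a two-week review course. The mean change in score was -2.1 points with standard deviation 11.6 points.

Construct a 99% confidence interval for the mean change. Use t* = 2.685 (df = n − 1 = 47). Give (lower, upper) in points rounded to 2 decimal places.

(-6.60, 2.40)

Paired design: SE = s_d/√n = 11.6/√48 = 1.6743.
t* = 2.685; margin of error = 2.685 × 1.6743 = 4.4955.
-2.1 ± 4.4955 → (-6.60, 2.40).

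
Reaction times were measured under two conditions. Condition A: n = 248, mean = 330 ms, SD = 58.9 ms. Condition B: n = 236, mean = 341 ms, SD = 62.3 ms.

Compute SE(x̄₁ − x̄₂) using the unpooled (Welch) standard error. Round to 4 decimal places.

Per-group SEs: s₁/√n₁ = 58.9/√248 = 3.7402, s₂/√n₂ = 62.3/√236 = 4.0554.
Unpooled SE of the difference: √(13.98909604 + 16.44626916) = 5.5168.

5.5168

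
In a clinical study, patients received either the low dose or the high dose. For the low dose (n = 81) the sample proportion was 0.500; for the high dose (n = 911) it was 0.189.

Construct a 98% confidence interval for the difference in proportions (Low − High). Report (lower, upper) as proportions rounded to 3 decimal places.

(0.178, 0.444)

Each SE is √(p̂(1−p̂)/n): √(0.5000·0.5000/81) = 0.05556 and √(0.1890·0.8110/911) = 0.01297.
SE(p̂₁ − p̂₂) = √(SE₁² + SE₂²) = √(0.0030869136 + 0.0001682209) = 0.05705, since the two samples are independent.
At 98% confidence z* = 2.326; margin = 2.326 × 0.05705 = 0.13270.
The difference is 0.5000 − 0.1890 = 0.3110, so the interval is 0.3110 ± 0.13270 = (0.178, 0.444).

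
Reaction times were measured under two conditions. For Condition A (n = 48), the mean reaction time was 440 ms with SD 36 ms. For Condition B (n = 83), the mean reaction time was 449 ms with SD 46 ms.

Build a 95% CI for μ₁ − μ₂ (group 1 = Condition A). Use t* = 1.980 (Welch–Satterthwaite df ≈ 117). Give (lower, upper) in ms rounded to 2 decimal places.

(-23.35, 5.35)

Per-group SEs: s₁/√n₁ = 36/√48 = 5.1962, s₂/√n₂ = 46/√83 = 5.0492.
Unpooled SE of the difference: √(27.00049444 + 25.49442064) = 7.2453.
Margin of error = t* · SE = 1.980 × 7.2453 = 14.3457.
x̄₁ − x̄₂ = 440 − 449 = -9.0000.
CI: -9.0000 ± 14.3457 = (-23.35, 5.35).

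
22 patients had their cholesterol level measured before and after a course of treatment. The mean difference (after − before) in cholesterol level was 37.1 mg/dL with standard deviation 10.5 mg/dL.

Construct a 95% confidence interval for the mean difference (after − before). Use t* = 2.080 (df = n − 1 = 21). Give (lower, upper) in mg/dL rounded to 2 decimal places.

(32.44, 41.76)

Paired design: SE = s_d/√n = 10.5/√22 = 2.2386.
t* = 2.080; margin of error = 2.080 × 2.2386 = 4.6563.
37.1 ± 4.6563 → (32.44, 41.76).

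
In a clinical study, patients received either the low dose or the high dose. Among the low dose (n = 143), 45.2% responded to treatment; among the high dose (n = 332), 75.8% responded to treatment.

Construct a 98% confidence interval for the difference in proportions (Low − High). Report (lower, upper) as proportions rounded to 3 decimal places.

(-0.417, -0.195)

SE₁ = √(p̂₁(1−p̂₁)/n₁) = √(0.4520·0.5480/143) = 0.04162; SE₂ = √(0.7580·0.2420/332) = 0.02351.
Independent samples: SE of the difference = √(SE₁² + SE₂²) = √(0.0017322244 + 0.0005527201) = 0.04780.
z* for 98% confidence is 2.326, so the margin of error is 2.326 × 0.04780 = 0.11118.
Point estimate p̂₁ − p̂₂ = 0.4520 − 0.7580 = -0.3060.
-0.3060 ± 0.11118 → (-0.417, -0.195).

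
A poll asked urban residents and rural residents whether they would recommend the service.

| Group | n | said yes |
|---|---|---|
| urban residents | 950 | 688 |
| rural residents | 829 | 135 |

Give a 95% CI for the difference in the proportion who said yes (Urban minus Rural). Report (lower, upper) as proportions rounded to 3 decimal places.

First, p̂₁ = 688/950 = 0.7242; p̂₂ = 135/829 = 0.1628.
The two standard errors are √(0.7242×0.2758/950) = 0.01450 and √(0.1628×0.8372/829) = 0.01282.
Because the samples are independent, SE_diff = √(0.01450² + 0.01282²) = 0.01935.
Using z* = 1.960 for 95%, ME = 1.960 × 0.01935 = 0.03793.
p̂₁ − p̂₂ = 0.5614; interval 0.5614 ± 0.03793 gives (0.523, 0.599).

(0.523, 0.599)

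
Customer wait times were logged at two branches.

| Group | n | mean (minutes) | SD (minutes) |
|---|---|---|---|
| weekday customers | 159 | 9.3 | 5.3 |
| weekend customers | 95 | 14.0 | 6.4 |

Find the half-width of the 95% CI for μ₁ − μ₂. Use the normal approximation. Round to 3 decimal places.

Per-group SEs: s₁/√n₁ = 5.3/√159 = 0.4203, s₂/√n₂ = 6.4/√95 = 0.6566.
Unpooled SE of the difference: √(0.17665209 + 0.43112356) = 0.7796.
Margin of error = z* · SE = 1.960 × 0.7796 = 1.5280.

1.528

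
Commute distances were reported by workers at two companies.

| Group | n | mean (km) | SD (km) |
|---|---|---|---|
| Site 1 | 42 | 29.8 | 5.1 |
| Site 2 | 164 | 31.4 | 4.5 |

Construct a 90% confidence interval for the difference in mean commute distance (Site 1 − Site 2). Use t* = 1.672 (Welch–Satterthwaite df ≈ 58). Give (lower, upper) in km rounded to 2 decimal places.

SE₁ = s₁/√n₁ = 5.1/√42 = 0.7869; SE₂ = 4.5/√164 = 0.3514.
Independent samples, unequal variances: SE_diff = √(SE₁² + SE₂²) = √(0.61921161 + 0.12348196) = 0.8618.
t* = 1.672, so margin of error = 1.672 × 0.8618 = 1.4409.
Difference in means = 29.8 − 31.4 = -1.6000.
-1.6000 ± 1.4409 → (-3.04, -0.16).

(-3.04, -0.16)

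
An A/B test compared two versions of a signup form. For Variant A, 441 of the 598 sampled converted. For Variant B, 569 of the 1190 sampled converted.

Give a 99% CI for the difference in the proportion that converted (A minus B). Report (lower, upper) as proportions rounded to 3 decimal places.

p̂₁ = 441/598 = 0.7375 and p̂₂ = 569/1190 = 0.4782.
SE₁ = √(p̂₁(1−p̂₁)/n₁) = √(0.7375·0.2625/598) = 0.01799; SE₂ = √(0.4782·0.5218/1190) = 0.01448.
Independent samples: SE of the difference = √(SE₁² + SE₂²) = √(0.0003236401 + 0.0002096704) = 0.02309.
z* for 99% confidence is 2.576, so the margin of error is 2.576 × 0.02309 = 0.05948.
Point estimate p̂₁ − p̂₂ = 0.7375 − 0.4782 = 0.2593.
0.2593 ± 0.05948 → (0.200, 0.319).

(0.200, 0.319)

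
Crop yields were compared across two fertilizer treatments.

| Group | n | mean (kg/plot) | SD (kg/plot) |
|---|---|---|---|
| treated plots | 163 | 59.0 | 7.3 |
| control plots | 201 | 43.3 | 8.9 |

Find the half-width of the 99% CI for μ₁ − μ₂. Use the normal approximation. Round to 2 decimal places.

SE₁ = s₁/√n₁ = 7.3/√163 = 0.5718; SE₂ = 8.9/√201 = 0.6278.
Independent samples, unequal variances: SE_diff = √(SE₁² + SE₂²) = √(0.32695524 + 0.39413284) = 0.8492.
z* = 2.576, so margin of error = 2.576 × 0.8492 = 2.1875.

2.19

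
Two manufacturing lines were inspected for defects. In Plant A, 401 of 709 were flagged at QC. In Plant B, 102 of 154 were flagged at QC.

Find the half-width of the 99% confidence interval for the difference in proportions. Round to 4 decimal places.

p̂₁ = 401/709 = 0.5656 and p̂₂ = 102/154 = 0.6623.
SE₁ = √(p̂₁(1−p̂₁)/n₁) = √(0.5656·0.4344/709) = 0.01862; SE₂ = √(0.6623·0.3377/154) = 0.03811.
Independent samples: SE of the difference = √(SE₁² + SE₂²) = √(0.0003467044 + 0.0014523721) = 0.04242.
z* for 99% confidence is 2.576, so the margin of error is 2.576 × 0.04242 = 0.10927.

0.1093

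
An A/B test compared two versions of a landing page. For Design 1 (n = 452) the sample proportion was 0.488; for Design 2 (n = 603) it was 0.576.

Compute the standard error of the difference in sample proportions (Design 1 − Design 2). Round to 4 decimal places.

0.0309

Each SE is √(p̂(1−p̂)/n): √(0.4880·0.5120/452) = 0.02351 and √(0.5760·0.4240/603) = 0.02012.
SE(p̂₁ − p̂₂) = √(SE₁² + SE₂²) = √(0.0005527201 + 0.0004048144) = 0.03094, since the two samples are independent.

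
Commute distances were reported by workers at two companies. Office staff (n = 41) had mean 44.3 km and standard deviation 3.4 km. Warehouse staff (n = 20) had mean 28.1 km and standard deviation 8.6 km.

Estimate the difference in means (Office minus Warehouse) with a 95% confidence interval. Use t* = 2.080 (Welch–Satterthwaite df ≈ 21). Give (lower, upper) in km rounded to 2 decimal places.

(12.05, 20.35)

Per-group SEs: s₁/√n₁ = 3.4/√41 = 0.5310, s₂/√n₂ = 8.6/√20 = 1.9230.
Unpooled SE of the difference: √(0.281961 + 3.697929) = 1.9950.
Margin of error = t* · SE = 2.080 × 1.9950 = 4.1496.
x̄₁ − x̄₂ = 44.3 − 28.1 = 16.2000.
CI: 16.2000 ± 4.1496 = (12.05, 20.35).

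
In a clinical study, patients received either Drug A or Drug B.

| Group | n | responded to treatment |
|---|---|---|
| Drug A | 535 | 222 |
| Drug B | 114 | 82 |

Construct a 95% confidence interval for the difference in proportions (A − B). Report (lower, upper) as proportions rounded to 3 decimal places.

First, p̂₁ = 222/535 = 0.4150; p̂₂ = 82/114 = 0.7193.
The two standard errors are √(0.4150×0.5850/535) = 0.02130 and √(0.7193×0.2807/114) = 0.04208.
Because the samples are independent, SE_diff = √(0.02130² + 0.04208²) = 0.04716.
Using z* = 1.960 for 95%, ME = 1.960 × 0.04716 = 0.09243.
p̂₁ − p̂₂ = -0.3043; interval -0.3043 ± 0.09243 gives (-0.397, -0.212).

(-0.397, -0.212)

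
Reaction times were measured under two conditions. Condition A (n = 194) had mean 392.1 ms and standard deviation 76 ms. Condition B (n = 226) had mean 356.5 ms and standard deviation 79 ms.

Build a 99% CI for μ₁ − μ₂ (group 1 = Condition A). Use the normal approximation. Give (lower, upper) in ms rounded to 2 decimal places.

(16.09, 55.11)

Per-group SEs: s₁/√n₁ = 76/√194 = 5.4565, s₂/√n₂ = 79/√226 = 5.2550.
Unpooled SE of the difference: √(29.77339225 + 27.615025) = 7.5755.
Margin of error = z* · SE = 2.576 × 7.5755 = 19.5145.
x̄₁ − x̄₂ = 392.1 − 356.5 = 35.6000.
CI: 35.6000 ± 19.5145 = (16.09, 55.11).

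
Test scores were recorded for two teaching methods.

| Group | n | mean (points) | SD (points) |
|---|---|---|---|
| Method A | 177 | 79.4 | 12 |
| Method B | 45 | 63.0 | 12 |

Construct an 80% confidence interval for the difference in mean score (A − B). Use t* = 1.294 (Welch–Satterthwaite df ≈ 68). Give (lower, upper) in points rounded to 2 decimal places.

(13.81, 18.99)

Standard errors of each mean: 12/√177 = 0.9020 and 12/√45 = 1.7889.
SE(x̄₁ − x̄₂) = √(0.9020² + 1.7889²) = 2.0034 for independent samples with unequal variances.
With t* = 1.294, the margin is 1.294 × 2.0034 = 2.5924.
x̄₁ − x̄₂ = 79.4 − 63.0 = 16.4000; the interval is 16.4000 ± 2.5924 = (13.81, 18.99).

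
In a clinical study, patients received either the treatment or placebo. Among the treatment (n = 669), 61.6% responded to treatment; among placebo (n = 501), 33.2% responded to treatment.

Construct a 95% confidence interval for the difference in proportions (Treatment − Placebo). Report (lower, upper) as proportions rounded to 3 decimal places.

(0.229, 0.339)

Each SE is √(p̂(1−p̂)/n): √(0.6160·0.3840/669) = 0.01880 and √(0.3320·0.6680/501) = 0.02104.
SE(p̂₁ − p̂₂) = √(SE₁² + SE₂²) = √(0.00035344 + 0.0004426816) = 0.02822, since the two samples are independent.
At 95% confidence z* = 1.960; margin = 1.960 × 0.02822 = 0.05531.
The difference is 0.6160 − 0.3320 = 0.2840, so the interval is 0.2840 ± 0.05531 = (0.229, 0.339).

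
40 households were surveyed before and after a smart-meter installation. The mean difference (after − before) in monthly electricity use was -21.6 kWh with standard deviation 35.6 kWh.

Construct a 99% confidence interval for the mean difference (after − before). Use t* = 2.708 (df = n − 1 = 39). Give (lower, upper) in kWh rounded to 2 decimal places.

(-36.84, -6.36)

Paired design: SE = s_d/√n = 35.6/√40 = 5.6289.
t* = 2.708; margin of error = 2.708 × 5.6289 = 15.2431.
-21.6 ± 15.2431 → (-36.84, -6.36).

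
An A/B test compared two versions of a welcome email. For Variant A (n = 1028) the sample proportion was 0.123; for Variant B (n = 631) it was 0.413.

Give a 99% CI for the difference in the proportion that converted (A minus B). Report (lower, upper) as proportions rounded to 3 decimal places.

Each SE is √(p̂(1−p̂)/n): √(0.1230·0.8770/1028) = 0.01024 and √(0.4130·0.5870/631) = 0.01960.
SE(p̂₁ − p̂₂) = √(SE₁² + SE₂²) = √(0.0001048576 + 0.00038416) = 0.02211, since the two samples are independent.
At 99% confidence z* = 2.576; margin = 2.576 × 0.02211 = 0.05696.
The difference is 0.1230 − 0.4130 = -0.2900, so the interval is -0.2900 ± 0.05696 = (-0.347, -0.233).

(-0.347, -0.233)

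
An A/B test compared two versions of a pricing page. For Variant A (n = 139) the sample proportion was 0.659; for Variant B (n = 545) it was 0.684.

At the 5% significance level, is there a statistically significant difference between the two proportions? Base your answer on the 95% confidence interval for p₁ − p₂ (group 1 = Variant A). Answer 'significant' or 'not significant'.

not significant

SE₁ = √(p̂₁(1−p̂₁)/n₁) = √(0.6590·0.3410/139) = 0.04021; SE₂ = √(0.6840·0.3160/545) = 0.01991.
Independent samples: SE of the difference = √(SE₁² + SE₂²) = √(0.0016168441 + 0.0003964081) = 0.04487.
z* for 95% confidence is 1.960, so the margin of error is 1.960 × 0.04487 = 0.08795.
Point estimate p̂₁ − p̂₂ = 0.6590 − 0.6840 = -0.0250.
-0.0250 ± 0.08795 → (-0.11295, 0.06295).
The interval (-0.11295, 0.06295) contains 0, so the difference is not significant.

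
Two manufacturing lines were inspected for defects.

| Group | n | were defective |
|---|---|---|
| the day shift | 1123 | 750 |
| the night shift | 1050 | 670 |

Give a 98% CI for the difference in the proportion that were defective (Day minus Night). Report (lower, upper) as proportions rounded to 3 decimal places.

(-0.018, 0.077)

p̂₁ = 750/1123 = 0.6679 and p̂₂ = 670/1050 = 0.6381.
SE₁ = √(p̂₁(1−p̂₁)/n₁) = √(0.6679·0.3321/1123) = 0.01405; SE₂ = √(0.6381·0.3619/1050) = 0.01483.
Independent samples: SE of the difference = √(SE₁² + SE₂²) = √(0.0001974025 + 0.0002199289) = 0.02043.
z* for 98% confidence is 2.326, so the margin of error is 2.326 × 0.02043 = 0.04752.
Point estimate p̂₁ − p̂₂ = 0.6679 − 0.6381 = 0.0298.
0.0298 ± 0.04752 → (-0.018, 0.077).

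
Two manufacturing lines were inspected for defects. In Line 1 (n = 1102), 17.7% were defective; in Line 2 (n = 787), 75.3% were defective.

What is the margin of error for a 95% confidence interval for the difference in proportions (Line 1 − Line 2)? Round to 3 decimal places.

SE₁ = √(p̂₁(1−p̂₁)/n₁) = √(0.1770·0.8230/1102) = 0.01150; SE₂ = √(0.7530·0.2470/787) = 0.01537.
Independent samples: SE of the difference = √(SE₁² + SE₂²) = √(0.00013225 + 0.0002362369) = 0.01920.
z* for 95% confidence is 1.960, so the margin of error is 1.960 × 0.01920 = 0.03763.

0.038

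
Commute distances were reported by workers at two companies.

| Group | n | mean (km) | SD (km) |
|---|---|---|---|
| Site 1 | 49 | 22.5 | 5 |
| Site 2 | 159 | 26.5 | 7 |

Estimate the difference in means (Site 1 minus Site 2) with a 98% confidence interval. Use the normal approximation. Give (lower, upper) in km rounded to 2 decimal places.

Standard errors of each mean: 5/√49 = 0.7143 and 7/√159 = 0.5551.
SE(x̄₁ − x̄₂) = √(0.7143² + 0.5551²) = 0.9046 for independent samples with unequal variances.
With z* = 2.326, the margin is 2.326 × 0.9046 = 2.1041.
x̄₁ − x̄₂ = 22.5 − 26.5 = -4.0000; the interval is -4.0000 ± 2.1041 = (-6.10, -1.90).

(-6.10, -1.90)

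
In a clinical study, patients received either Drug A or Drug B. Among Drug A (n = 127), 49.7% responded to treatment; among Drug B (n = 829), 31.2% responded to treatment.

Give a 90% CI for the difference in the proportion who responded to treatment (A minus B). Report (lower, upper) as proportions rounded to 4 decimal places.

(0.1074, 0.2626)

Each SE is √(p̂(1−p̂)/n): √(0.4970·0.5030/127) = 0.04437 and √(0.3120·0.6880/829) = 0.01609.
SE(p̂₁ − p̂₂) = √(SE₁² + SE₂²) = √(0.0019686969 + 0.0002588881) = 0.04720, since the two samples are independent.
At 90% confidence z* = 1.645; margin = 1.645 × 0.04720 = 0.07764.
The difference is 0.4970 − 0.3120 = 0.1850, so the interval is 0.1850 ± 0.07764 = (0.1074, 0.2626).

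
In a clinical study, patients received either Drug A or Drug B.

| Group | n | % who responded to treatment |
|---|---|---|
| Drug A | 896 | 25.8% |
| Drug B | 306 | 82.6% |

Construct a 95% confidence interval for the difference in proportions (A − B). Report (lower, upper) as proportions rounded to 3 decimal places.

SE₁ = √(p̂₁(1−p̂₁)/n₁) = √(0.2580·0.7420/896) = 0.01462; SE₂ = √(0.8260·0.1740/306) = 0.02167.
Independent samples: SE of the difference = √(SE₁² + SE₂²) = √(0.0002137444 + 0.0004695889) = 0.02614.
z* for 95% confidence is 1.960, so the margin of error is 1.960 × 0.02614 = 0.05123.
Point estimate p̂₁ − p̂₂ = 0.2580 − 0.8260 = -0.5680.
-0.5680 ± 0.05123 → (-0.619, -0.517).

(-0.619, -0.517)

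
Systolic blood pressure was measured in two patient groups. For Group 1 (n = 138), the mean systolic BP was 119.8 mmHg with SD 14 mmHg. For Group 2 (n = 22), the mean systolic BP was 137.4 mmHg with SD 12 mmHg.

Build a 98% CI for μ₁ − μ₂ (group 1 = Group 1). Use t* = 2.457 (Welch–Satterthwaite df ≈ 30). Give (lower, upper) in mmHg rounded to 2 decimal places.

(-24.53, -10.67)

Standard errors of each mean: 14/√138 = 1.1918 and 12/√22 = 2.5584.
SE(x̄₁ − x̄₂) = √(1.1918² + 2.5584²) = 2.8224 for independent samples with unequal variances.
With t* = 2.457, the margin is 2.457 × 2.8224 = 6.9346.
x̄₁ − x̄₂ = 119.8 − 137.4 = -17.6000; the interval is -17.6000 ± 6.9346 = (-24.53, -10.67).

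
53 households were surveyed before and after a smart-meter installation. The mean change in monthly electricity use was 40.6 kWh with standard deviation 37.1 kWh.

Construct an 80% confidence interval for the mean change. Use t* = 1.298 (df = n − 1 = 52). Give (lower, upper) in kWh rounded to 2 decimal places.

This is a matched-pairs design, so SE = s_d/√n = 37.1/√53 = 5.0961.
Margin = 1.298 × 5.0961 = 6.6147; the interval is 40.6 ± 6.6147 = (33.99, 47.21).

(33.99, 47.21)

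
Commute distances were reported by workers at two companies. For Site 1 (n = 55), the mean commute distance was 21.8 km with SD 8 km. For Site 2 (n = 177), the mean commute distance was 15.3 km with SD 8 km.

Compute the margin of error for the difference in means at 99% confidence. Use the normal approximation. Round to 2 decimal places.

Per-group SEs: s₁/√n₁ = 8/√55 = 1.0787, s₂/√n₂ = 8/√177 = 0.6013.
Unpooled SE of the difference: √(1.16359369 + 0.36156169) = 1.2350.
Margin of error = z* · SE = 2.576 × 1.2350 = 3.1814.

3.18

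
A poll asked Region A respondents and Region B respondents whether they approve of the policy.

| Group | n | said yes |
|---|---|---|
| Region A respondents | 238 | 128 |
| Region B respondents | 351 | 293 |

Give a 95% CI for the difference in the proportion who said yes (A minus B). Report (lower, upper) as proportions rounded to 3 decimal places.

(-0.371, -0.223)

Sample proportions: 128/238 = 0.5378, 293/351 = 0.8348.
Each SE is √(p̂(1−p̂)/n): √(0.5378·0.4622/238) = 0.03232 and √(0.8348·0.1652/351) = 0.01982.
SE(p̂₁ − p̂₂) = √(SE₁² + SE₂²) = √(0.0010445824 + 0.0003928324) = 0.03791, since the two samples are independent.
At 95% confidence z* = 1.960; margin = 1.960 × 0.03791 = 0.07430.
The difference is 0.5378 − 0.8348 = -0.2970, so the interval is -0.2970 ± 0.07430 = (-0.371, -0.223).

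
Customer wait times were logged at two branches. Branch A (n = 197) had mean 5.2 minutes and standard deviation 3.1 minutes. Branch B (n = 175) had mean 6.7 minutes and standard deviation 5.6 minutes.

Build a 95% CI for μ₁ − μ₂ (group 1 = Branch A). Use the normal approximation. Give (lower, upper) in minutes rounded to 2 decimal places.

(-2.44, -0.56)

Per-group SEs: s₁/√n₁ = 3.1/√197 = 0.2209, s₂/√n₂ = 5.6/√175 = 0.4233.
Unpooled SE of the difference: √(0.04879681 + 0.17918289) = 0.4775.
Margin of error = z* · SE = 1.960 × 0.4775 = 0.9359.
x̄₁ − x̄₂ = 5.2 − 6.7 = -1.5000.
CI: -1.5000 ± 0.9359 = (-2.44, -0.56).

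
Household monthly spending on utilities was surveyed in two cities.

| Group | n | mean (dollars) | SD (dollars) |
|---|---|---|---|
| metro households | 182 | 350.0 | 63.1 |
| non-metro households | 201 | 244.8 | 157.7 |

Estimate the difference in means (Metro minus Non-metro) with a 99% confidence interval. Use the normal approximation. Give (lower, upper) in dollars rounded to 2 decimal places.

(74.12, 136.28)

SE₁ = s₁/√n₁ = 63.1/√182 = 4.6773; SE₂ = 157.7/√201 = 11.1233.
Independent samples, unequal variances: SE_diff = √(SE₁² + SE₂²) = √(21.87713529 + 123.72780289) = 12.0667.
z* = 2.576, so margin of error = 2.576 × 12.0667 = 31.0838.
Difference in means = 350.0 − 244.8 = 105.2000.
105.2000 ± 31.0838 → (74.12, 136.28).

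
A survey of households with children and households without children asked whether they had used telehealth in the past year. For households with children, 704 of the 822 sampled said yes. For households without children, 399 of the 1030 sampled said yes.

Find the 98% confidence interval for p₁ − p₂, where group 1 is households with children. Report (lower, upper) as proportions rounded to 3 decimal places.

(0.424, 0.514)

p̂₁ = 704/822 = 0.8564 and p̂₂ = 399/1030 = 0.3874.
SE₁ = √(p̂₁(1−p̂₁)/n₁) = √(0.8564·0.1436/822) = 0.01223; SE₂ = √(0.3874·0.6126/1030) = 0.01518.
Independent samples: SE of the difference = √(SE₁² + SE₂²) = √(0.0001495729 + 0.0002304324) = 0.01949.
z* for 98% confidence is 2.326, so the margin of error is 2.326 × 0.01949 = 0.04533.
Point estimate p̂₁ − p̂₂ = 0.8564 − 0.3874 = 0.4690.
0.4690 ± 0.04533 → (0.424, 0.514).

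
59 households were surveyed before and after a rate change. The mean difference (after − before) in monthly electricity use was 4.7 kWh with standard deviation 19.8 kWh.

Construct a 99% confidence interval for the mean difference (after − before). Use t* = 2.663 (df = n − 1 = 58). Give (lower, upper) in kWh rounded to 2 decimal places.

(-2.16, 11.56)

This is a matched-pairs design, so SE = s_d/√n = 19.8/√59 = 2.5777.
Margin = 2.663 × 2.5777 = 6.8644; the interval is 4.7 ± 6.8644 = (-2.16, 11.56).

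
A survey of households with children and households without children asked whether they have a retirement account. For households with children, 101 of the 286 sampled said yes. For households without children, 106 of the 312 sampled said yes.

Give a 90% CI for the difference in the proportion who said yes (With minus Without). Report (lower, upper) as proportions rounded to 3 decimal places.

Sample proportions: 101/286 = 0.3531, 106/312 = 0.3397.
Each SE is √(p̂(1−p̂)/n): √(0.3531·0.6469/286) = 0.02826 and √(0.3397·0.6603/312) = 0.02681.
SE(p̂₁ − p̂₂) = √(SE₁² + SE₂²) = √(0.0007986276 + 0.0007187761) = 0.03895, since the two samples are independent.
At 90% confidence z* = 1.645; margin = 1.645 × 0.03895 = 0.06407.
The difference is 0.3531 − 0.3397 = 0.0134, so the interval is 0.0134 ± 0.06407 = (-0.051, 0.077).

(-0.051, 0.077)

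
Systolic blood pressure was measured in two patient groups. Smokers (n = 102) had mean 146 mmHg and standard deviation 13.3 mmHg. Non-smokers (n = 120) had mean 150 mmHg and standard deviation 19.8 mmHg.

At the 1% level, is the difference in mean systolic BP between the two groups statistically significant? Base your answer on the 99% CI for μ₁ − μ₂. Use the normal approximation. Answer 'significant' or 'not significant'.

Per-group SEs: s₁/√n₁ = 13.3/√102 = 1.3169, s₂/√n₂ = 19.8/√120 = 1.8075.
Unpooled SE of the difference: √(1.73422561 + 3.26705625) = 2.2364.
Margin of error = z* · SE = 2.576 × 2.2364 = 5.7610.
x̄₁ − x̄₂ = 146 − 150 = -4.0000.
CI: -4.0000 ± 5.7610 = (-9.7610, 1.7610).
The interval (-9.7610, 1.7610) contains 0, so the difference is not significant.

not significant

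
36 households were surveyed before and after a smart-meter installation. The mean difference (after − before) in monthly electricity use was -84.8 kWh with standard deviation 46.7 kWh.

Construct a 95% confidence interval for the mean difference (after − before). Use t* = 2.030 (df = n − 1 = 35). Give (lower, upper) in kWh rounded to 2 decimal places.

(-100.60, -69.00)

Paired design: SE = s_d/√n = 46.7/√36 = 7.7833.
t* = 2.030; margin of error = 2.030 × 7.7833 = 15.8001.
-84.8 ± 15.8001 → (-100.60, -69.00).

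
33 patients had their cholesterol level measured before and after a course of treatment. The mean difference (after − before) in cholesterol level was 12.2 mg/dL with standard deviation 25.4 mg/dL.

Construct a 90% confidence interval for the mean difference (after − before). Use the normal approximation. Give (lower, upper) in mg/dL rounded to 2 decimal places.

This is a matched-pairs design, so SE = s_d/√n = 25.4/√33 = 4.4216.
Margin = 1.645 × 4.4216 = 7.2735; the interval is 12.2 ± 7.2735 = (4.93, 19.47).

(4.93, 19.47)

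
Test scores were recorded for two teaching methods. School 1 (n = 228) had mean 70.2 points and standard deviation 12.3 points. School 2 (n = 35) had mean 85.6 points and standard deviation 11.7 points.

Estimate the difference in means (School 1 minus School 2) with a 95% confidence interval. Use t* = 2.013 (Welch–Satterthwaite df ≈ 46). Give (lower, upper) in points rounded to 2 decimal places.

SE₁ = s₁/√n₁ = 12.3/√228 = 0.8146; SE₂ = 11.7/√35 = 1.9777.
Independent samples, unequal variances: SE_diff = √(SE₁² + SE₂²) = √(0.66357316 + 3.91129729) = 2.1389.
t* = 2.013, so margin of error = 2.013 × 2.1389 = 4.3056.
Difference in means = 70.2 − 85.6 = -15.4000.
-15.4000 ± 4.3056 → (-19.71, -11.09).

(-19.71, -11.09)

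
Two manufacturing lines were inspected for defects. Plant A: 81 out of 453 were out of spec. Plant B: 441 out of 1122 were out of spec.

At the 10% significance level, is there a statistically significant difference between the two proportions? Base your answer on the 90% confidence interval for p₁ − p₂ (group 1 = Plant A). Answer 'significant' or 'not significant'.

significant

Sample proportions: 81/453 = 0.1788, 441/1122 = 0.3930.
Each SE is √(p̂(1−p̂)/n): √(0.1788·0.8212/453) = 0.01800 and √(0.3930·0.6070/1122) = 0.01458.
SE(p̂₁ − p̂₂) = √(SE₁² + SE₂²) = √(0.000324 + 0.0002125764) = 0.02316, since the two samples are independent.
At 90% confidence z* = 1.645; margin = 1.645 × 0.02316 = 0.03810.
The difference is 0.1788 − 0.3930 = -0.2142, so the interval is -0.2142 ± 0.03810 = (-0.25230, -0.17610).
The interval (-0.25230, -0.17610) does not contain 0, so the difference is significant.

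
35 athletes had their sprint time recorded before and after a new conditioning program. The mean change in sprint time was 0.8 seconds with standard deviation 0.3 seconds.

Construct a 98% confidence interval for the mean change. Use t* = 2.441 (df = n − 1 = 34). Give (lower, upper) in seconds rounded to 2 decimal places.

(0.68, 0.92)

Paired design: SE = s_d/√n = 0.3/√35 = 0.0507.
t* = 2.441; margin of error = 2.441 × 0.0507 = 0.1238.
0.8 ± 0.1238 → (0.68, 0.92).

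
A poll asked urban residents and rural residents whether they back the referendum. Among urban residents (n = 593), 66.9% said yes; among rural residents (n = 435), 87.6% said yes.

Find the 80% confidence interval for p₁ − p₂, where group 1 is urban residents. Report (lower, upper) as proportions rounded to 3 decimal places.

Each SE is √(p̂(1−p̂)/n): √(0.6690·0.3310/593) = 0.01932 and √(0.8760·0.1240/435) = 0.01580.
SE(p̂₁ − p̂₂) = √(SE₁² + SE₂²) = √(0.0003732624 + 0.00024964) = 0.02496, since the two samples are independent.
At 80% confidence z* = 1.282; margin = 1.282 × 0.02496 = 0.03200.
The difference is 0.6690 − 0.8760 = -0.2070, so the interval is -0.2070 ± 0.03200 = (-0.239, -0.175).

(-0.239, -0.175)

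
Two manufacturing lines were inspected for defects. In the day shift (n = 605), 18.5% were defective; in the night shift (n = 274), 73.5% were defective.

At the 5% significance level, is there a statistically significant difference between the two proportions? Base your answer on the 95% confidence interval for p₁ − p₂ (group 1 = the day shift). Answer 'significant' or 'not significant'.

SE₁ = √(p̂₁(1−p̂₁)/n₁) = √(0.1850·0.8150/605) = 0.01579; SE₂ = √(0.7350·0.2650/274) = 0.02666.
Independent samples: SE of the difference = √(SE₁² + SE₂²) = √(0.0002493241 + 0.0007107556) = 0.03099.
z* for 95% confidence is 1.960, so the margin of error is 1.960 × 0.03099 = 0.06074.
Point estimate p̂₁ − p̂₂ = 0.1850 − 0.7350 = -0.5500.
-0.5500 ± 0.06074 → (-0.61074, -0.48926).
The interval (-0.61074, -0.48926) does not contain 0, so the difference is significant.

significant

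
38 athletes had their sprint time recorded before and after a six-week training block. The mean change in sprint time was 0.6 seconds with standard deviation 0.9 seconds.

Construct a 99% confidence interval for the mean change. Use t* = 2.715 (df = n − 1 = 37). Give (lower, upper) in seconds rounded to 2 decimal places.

Paired design: SE = s_d/√n = 0.9/√38 = 0.1460.
t* = 2.715; margin of error = 2.715 × 0.1460 = 0.3964.
0.6 ± 0.3964 → (0.20, 1.00).

(0.20, 1.00)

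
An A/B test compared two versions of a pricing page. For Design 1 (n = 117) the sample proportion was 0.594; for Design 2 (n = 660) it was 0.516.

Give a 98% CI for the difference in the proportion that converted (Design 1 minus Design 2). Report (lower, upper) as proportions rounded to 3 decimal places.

Each SE is √(p̂(1−p̂)/n): √(0.5940·0.4060/117) = 0.04540 and √(0.5160·0.4840/660) = 0.01945.
SE(p̂₁ − p̂₂) = √(SE₁² + SE₂²) = √(0.00206116 + 0.0003783025) = 0.04939, since the two samples are independent.
At 98% confidence z* = 2.326; margin = 2.326 × 0.04939 = 0.11488.
The difference is 0.5940 − 0.5160 = 0.0780, so the interval is 0.0780 ± 0.11488 = (-0.037, 0.193).

(-0.037, 0.193)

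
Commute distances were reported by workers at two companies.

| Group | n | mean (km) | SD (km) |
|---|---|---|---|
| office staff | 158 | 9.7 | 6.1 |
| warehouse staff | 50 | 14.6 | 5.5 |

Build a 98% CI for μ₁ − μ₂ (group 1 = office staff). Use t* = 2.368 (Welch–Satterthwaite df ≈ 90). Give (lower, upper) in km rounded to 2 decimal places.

(-7.07, -2.73)

Per-group SEs: s₁/√n₁ = 6.1/√158 = 0.4853, s₂/√n₂ = 5.5/√50 = 0.7778.
Unpooled SE of the difference: √(0.23551609 + 0.60497284) = 0.9168.
Margin of error = t* · SE = 2.368 × 0.9168 = 2.1710.
x̄₁ − x̄₂ = 9.7 − 14.6 = -4.9000.
CI: -4.9000 ± 2.1710 = (-7.07, -2.73).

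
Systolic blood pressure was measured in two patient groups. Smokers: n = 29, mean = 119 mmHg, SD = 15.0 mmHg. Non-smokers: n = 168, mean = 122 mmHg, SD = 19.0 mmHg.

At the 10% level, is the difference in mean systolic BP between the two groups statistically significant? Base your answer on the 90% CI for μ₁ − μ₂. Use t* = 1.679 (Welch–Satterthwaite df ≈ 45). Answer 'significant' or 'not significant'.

SE₁ = s₁/√n₁ = 15.0/√29 = 2.7854; SE₂ = 19.0/√168 = 1.4659.
Independent samples, unequal variances: SE_diff = √(SE₁² + SE₂²) = √(7.75845316 + 2.14886281) = 3.1476.
t* = 1.679, so margin of error = 1.679 × 3.1476 = 5.2848.
Difference in means = 119 − 122 = -3.0000.
-3.0000 ± 5.2848 → (-8.2848, 2.2848).
The interval (-8.2848, 2.2848) contains 0, so the difference is not significant.

not significant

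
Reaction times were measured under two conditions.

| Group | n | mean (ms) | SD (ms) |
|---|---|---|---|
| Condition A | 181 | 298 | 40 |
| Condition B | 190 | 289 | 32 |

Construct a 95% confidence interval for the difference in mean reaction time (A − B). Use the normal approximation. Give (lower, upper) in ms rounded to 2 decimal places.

Per-group SEs: s₁/√n₁ = 40/√181 = 2.9732, s₂/√n₂ = 32/√190 = 2.3215.
Unpooled SE of the difference: √(8.83991824 + 5.38936225) = 3.7722.
Margin of error = z* · SE = 1.960 × 3.7722 = 7.3935.
x̄₁ − x̄₂ = 298 − 289 = 9.0000.
CI: 9.0000 ± 7.3935 = (1.61, 16.39).

(1.61, 16.39)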